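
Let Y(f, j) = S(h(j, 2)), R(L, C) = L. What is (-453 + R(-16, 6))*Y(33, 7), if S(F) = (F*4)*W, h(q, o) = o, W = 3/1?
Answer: -11256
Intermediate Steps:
W = 3 (W = 3*1 = 3)
S(F) = 12*F (S(F) = (F*4)*3 = (4*F)*3 = 12*F)
Y(f, j) = 24 (Y(f, j) = 12*2 = 24)
(-453 + R(-16, 6))*Y(33, 7) = (-453 - 16)*24 = -469*24 = -11256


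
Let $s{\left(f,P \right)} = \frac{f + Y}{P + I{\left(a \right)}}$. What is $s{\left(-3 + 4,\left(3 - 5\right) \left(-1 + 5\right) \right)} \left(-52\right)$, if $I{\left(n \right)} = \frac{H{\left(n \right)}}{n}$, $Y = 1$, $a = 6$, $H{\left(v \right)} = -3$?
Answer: $\frac{208}{17} \approx 12.235$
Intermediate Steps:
$I{\left(n \right)} = - \frac{3}{n}$
$s{\left(f,P \right)} = \frac{1 + f}{- \frac{1}{2} + P}$ ($s{\left(f,P \right)} = \frac{f + 1}{P - \frac{3}{6}} = \frac{1 + f}{P - \frac{1}{2}} = \frac{1 + f}{- \frac{1}{2} + P}$)
$s{\left(-3 + 4,\left(3 - 5\right) \left(-1 + 5\right) \right)} \left(-52\right) = \frac{2 \left(1 + \left(-3 + 4\right)\right)}{-1 + 2 \left(3 - 5\right) \left(-1 + 5\right)} \left(-52\right) = \frac{2 \left(1 + 1\right)}{-1 + 2 \left(\left(-2\right) 4\right)} \left(-52\right) = 2 \frac{1}{-1 + 2 \left(-8\right)} 2 \left(-52\right) = 2 \frac{1}{-1 - 16} \cdot 2 \left(-52\right) = 2 \frac{1}{-17} \cdot 2 \left(-52\right) = 2 \left(- \frac{1}{17}\right) 2 \left(-52\right) = \left(- \frac{4}{17}\right) \left(-52\right) = \frac{208}{17}$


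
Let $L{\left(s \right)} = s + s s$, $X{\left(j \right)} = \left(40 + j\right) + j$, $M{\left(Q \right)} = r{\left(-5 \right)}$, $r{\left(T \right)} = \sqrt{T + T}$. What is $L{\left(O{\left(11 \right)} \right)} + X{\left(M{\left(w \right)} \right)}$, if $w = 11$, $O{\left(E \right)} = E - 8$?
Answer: $52 + 2 i \sqrt{10} \approx 52.0 + 6.3246 i$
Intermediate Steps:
$O{\left(E \right)} = -8 + E$ ($O{\left(E \right)} = E - 8 = -8 + E$)
$r{\left(T \right)} = \sqrt{2} \sqrt{T}$ ($r{\left(T \right)} = \sqrt{2 T} = \sqrt{2} \sqrt{T}$)
$M{\left(Q \right)} = i \sqrt{10}$ ($M{\left(Q \right)} = \sqrt{2} \sqrt{-5} = \sqrt{2} i \sqrt{5} = i \sqrt{10}$)
$X{\left(j \right)} = 40 + 2 j$
$L{\left(s \right)} = s + s^{2}$
$L{\left(O{\left(11 \right)} \right)} + X{\left(M{\left(w \right)} \right)} = \left(-8 + 11\right) \left(1 + \left(-8 + 11\right)\right) + \left(40 + 2 i \sqrt{10}\right) = 3 \left(1 + 3\right) + \left(40 + 2 i \sqrt{10}\right) = 3 \cdot 4 + \left(40 + 2 i \sqrt{10}\right) = 12 + \left(40 + 2 i \sqrt{10}\right) = 52 + 2 i \sqrt{10}$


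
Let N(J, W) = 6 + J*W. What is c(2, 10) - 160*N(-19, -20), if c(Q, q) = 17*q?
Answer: -61590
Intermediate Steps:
c(2, 10) - 160*N(-19, -20) = 17*10 - 160*(6 - 19*(-20)) = 170 - 160*(6 + 380) = 170 - 160*386 = 170 - 61760 = -61590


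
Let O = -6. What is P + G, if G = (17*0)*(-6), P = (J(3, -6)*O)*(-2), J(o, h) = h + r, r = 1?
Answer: -60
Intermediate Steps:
J(o, h) = 1 + h (J(o, h) = h + 1 = 1 + h)
P = -60 (P = ((1 - 6)*(-6))*(-2) = -5*(-6)*(-2) = 30*(-2) = -60)
G = 0 (G = 0*(-6) = 0)
P + G = -60 + 0 = -60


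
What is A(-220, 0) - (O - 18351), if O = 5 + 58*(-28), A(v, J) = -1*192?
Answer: 19778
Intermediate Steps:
A(v, J) = -192
O = -1619 (O = 5 - 1624 = -1619)
A(-220, 0) - (O - 18351) = -192 - (-1619 - 18351) = -192 - 1*(-19970) = -192 + 19970 = 19778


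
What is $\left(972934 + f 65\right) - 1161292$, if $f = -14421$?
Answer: $-1125723$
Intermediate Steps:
$\left(972934 + f 65\right) - 1161292 = \left(972934 - 937365\right) - 1161292 = 35569 - 1161292 = -1125723$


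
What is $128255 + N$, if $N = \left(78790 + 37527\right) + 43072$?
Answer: $287644$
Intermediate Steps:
$N = 159389$ ($N = 116317 + 43072 = 159389$)
$128255 + N = 128255 + 159389 = 287644$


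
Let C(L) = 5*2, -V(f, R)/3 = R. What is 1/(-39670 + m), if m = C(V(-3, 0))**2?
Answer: -1/39570 ≈ -2.5272e-5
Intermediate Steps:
V(f, R) = -3*R
C(L) = 10
m = 100 (m = 10**2 = 100)
1/(-39670 + m) = 1/(-39670 + 100) = 1/(-39570) = -1/39570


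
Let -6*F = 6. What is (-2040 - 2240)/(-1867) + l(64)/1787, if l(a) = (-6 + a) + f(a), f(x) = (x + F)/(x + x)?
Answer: 992968309/427050112 ≈ 2.3252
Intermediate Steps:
F = -1 (F = -⅙*6 = -1)
f(x) = (-1 + x)/(2*x) (f(x) = (x - 1)/(x + x) = (-1 + x)/((2*x)) = (-1 + x)*(1/(2*x)) = (-1 + x)/(2*x))
l(a) = -6 + a + (-1 + a)/(2*a) (l(a) = (-6 + a) + (-1 + a)/(2*a) = -6 + a + (-1 + a)/(2*a))
(-2040 - 2240)/(-1867) + l(64)/1787 = (-2040 - 2240)/(-1867) + (-11/2 + 64 - ½/64)/1787 = -4280*(-1/1867) + (-11/2 + 64 - ½*1/64)*(1/1787) = 4280/1867 + (-11/2 + 64 - 1/128)*(1/1787) = 4280/1867 + (7487/128)*(1/1787) = 4280/1867 + 7487/228736 = 992968309/427050112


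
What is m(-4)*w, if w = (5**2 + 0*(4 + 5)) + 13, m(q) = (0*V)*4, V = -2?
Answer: 0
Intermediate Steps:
m(q) = 0 (m(q) = (0*(-2))*4 = 0*4 = 0)
w = 38 (w = (25 + 0*9) + 13 = (25 + 0) + 13 = 25 + 13 = 38)
m(-4)*w = 0*38 = 0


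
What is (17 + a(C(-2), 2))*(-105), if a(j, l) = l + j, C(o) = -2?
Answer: -1785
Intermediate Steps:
a(j, l) = j + l
(17 + a(C(-2), 2))*(-105) = (17 + (-2 + 2))*(-105) = (17 + 0)*(-105) = 17*(-105) = -1785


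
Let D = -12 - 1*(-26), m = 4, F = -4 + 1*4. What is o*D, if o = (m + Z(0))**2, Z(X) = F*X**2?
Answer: 224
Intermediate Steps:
F = 0 (F = -4 + 4 = 0)
Z(X) = 0 (Z(X) = 0*X**2 = 0)
D = 14 (D = -12 + 26 = 14)
o = 16 (o = (4 + 0)**2 = 4**2 = 16)
o*D = 16*14 = 224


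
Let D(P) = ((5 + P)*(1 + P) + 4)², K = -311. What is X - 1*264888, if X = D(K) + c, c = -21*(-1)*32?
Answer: 8998914280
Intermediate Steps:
c = 672 (c = 21*32 = 672)
D(P) = (4 + (1 + P)*(5 + P))² (D(P) = ((1 + P)*(5 + P) + 4)² = (4 + (1 + P)*(5 + P))²)
X = 8999179168 (X = (9 + (-311)² + 6*(-311))² + 672 = (9 + 96721 - 1866)² + 672 = 94864² + 672 = 8999178496 + 672 = 8999179168)
X - 1*264888 = 8999179168 - 1*264888 = 8999179168 - 264888 = 8998914280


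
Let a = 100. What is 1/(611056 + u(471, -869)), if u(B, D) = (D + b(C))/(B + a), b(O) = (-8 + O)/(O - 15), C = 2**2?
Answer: 6281/3838033181 ≈ 1.6365e-6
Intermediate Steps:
C = 4
b(O) = (-8 + O)/(-15 + O)
u(B, D) = (4/11 + D)/(100 + B) (u(B, D) = (D + (-8 + 4)/(-15 + 4))/(B + 100) = (D - 4/(-11))/(100 + B) = (D - 1/11*(-4))/(100 + B) = (D + 4/11)/(100 + B) = (4/11 + D)/(100 + B))
1/(611056 + u(471, -869)) = 1/(611056 + (4/11 - 869)/(100 + 471)) = 1/(611056 - 9555/11/571) = 1/(611056 + (1/571)*(-9555/11)) = 1/(611056 - 9555/6281) = 1/(3838033181/6281) = 6281/3838033181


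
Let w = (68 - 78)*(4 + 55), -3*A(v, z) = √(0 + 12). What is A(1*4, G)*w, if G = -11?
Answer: 1180*√3/3 ≈ 681.27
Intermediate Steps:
A(v, z) = -2*√3/3 (A(v, z) = -√(0 + 12)/3 = -2*√3/3)
w = -590 (w = -10*59 = -590)
A(1*4, G)*w = -2*√3/3*(-590) = 1180*√3/3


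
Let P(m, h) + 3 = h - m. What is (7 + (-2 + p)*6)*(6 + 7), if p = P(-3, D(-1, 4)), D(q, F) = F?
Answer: 247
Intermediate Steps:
P(m, h) = -3 + h - m (P(m, h) = -3 + (h - m) = -3 + h - m)
p = 4 (p = -3 + 4 - 1*(-3) = -3 + 4 + 3 = 4)
(7 + (-2 + p)*6)*(6 + 7) = (7 + (-2 + 4)*6)*(6 + 7) = (7 + 2*6)*13 = (7 + 12)*13 = 19*13 = 247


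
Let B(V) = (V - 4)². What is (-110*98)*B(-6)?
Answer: -1078000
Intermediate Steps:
B(V) = (-4 + V)²
(-110*98)*B(-6) = (-110*98)*(-4 - 6)² = -10780*(-10)² = -10780*100 = -1078000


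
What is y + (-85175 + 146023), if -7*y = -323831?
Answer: 749767/7 ≈ 1.0711e+5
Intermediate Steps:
y = 323831/7 (y = -1/7*(-323831) = 323831/7 ≈ 46262.)
y + (-85175 + 146023) = 323831/7 + (-85175 + 146023) = 323831/7 + 60848 = 749767/7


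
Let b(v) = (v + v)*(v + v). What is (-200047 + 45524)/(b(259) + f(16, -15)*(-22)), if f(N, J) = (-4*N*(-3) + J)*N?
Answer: -154523/206020 ≈ -0.75004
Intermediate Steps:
f(N, J) = N*(J + 12*N) (f(N, J) = (12*N + J)*N = (J + 12*N)*N = N*(J + 12*N))
b(v) = 4*v² (b(v) = (2*v)*(2*v) = 4*v²)
(-200047 + 45524)/(b(259) + f(16, -15)*(-22)) = (-200047 + 45524)/(4*259² + (16*(-15 + 12*16))*(-22)) = -154523/(4*67081 + (16*(-15 + 192))*(-22)) = -154523/(268324 + (16*177)*(-22)) = -154523/(268324 + 2832*(-22)) = -154523/(268324 - 62304) = -154523/206020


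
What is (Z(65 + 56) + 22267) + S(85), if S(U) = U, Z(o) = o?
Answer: 22473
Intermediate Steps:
(Z(65 + 56) + 22267) + S(85) = ((65 + 56) + 22267) + 85 = (121 + 22267) + 85 = 22388 + 85 = 22473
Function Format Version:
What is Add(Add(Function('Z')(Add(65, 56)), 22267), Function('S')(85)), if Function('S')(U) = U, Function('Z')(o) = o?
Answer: 22473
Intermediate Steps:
Add(Add(Function('Z')(Add(65, 56)), 22267), Function('S')(85)) = Add(Add(Add(65, 56), 22267), 85) = Add(Add(121, 22267), 85) = Add(22388, 85) = 22473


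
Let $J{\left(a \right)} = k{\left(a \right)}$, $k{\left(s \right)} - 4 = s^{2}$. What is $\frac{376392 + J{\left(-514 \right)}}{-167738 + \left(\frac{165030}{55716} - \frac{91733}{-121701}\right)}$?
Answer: $- \frac{723942939407712}{189559112172025} \approx -3.8191$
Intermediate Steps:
$k{\left(s \right)} = 4 + s^{2}$
$J{\left(a \right)} = 4 + a^{2}$
$\frac{376392 + J{\left(-514 \right)}}{-167738 + \left(\frac{165030}{55716} - \frac{91733}{-121701}\right)} = \frac{376392 + \left(4 + \left(-514\right)^{2}\right)}{-167738 + \left(\frac{165030}{55716} - \frac{91733}{-121701}\right)} = \frac{376392 + \left(4 + 264196\right)}{-167738 + \left(165030 \cdot \frac{1}{55716} - - \frac{91733}{121701}\right)} = \frac{376392 + 264200}{-167738 + \left(\frac{27505}{9286} + \frac{91733}{121701}\right)} = \frac{640592}{-167738 + \frac{4199218643}{1130115486}} = \frac{640592}{- \frac{189559112172025}{1130115486}} = 640592 \left(- \frac{1130115486}{189559112172025}\right) = - \frac{723942939407712}{189559112172025}$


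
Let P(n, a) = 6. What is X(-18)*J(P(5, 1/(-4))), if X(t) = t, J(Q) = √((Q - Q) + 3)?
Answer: -18*√3 ≈ -31.177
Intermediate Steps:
J(Q) = √3 (J(Q) = √(0 + 3) = √3)
X(-18)*J(P(5, 1/(-4))) = -18*√3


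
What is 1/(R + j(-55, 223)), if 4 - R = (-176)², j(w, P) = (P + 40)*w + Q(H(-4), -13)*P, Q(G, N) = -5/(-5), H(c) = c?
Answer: -1/45214 ≈ -2.2117e-5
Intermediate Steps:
Q(G, N) = 1 (Q(G, N) = -5*(-⅕) = 1)
j(w, P) = P + w*(40 + P) (j(w, P) = (P + 40)*w + 1*P = (40 + P)*w + P = w*(40 + P) + P = P + w*(40 + P))
R = -30972 (R = 4 - 1*(-176)² = 4 - 1*30976 = 4 - 30976 = -30972)
1/(R + j(-55, 223)) = 1/(-30972 + (223 + 40*(-55) + 223*(-55))) = 1/(-30972 + (223 - 2200 - 12265)) = 1/(-30972 - 14242) = 1/(-45214) = -1/45214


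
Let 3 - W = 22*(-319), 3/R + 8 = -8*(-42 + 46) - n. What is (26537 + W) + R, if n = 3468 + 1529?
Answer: 56343881/1679 ≈ 33558.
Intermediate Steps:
n = 4997
R = -1/1679 (R = 3/(-8 + (-8*(-42 + 46) - 1*4997)) = 3/(-8 + (-8*4 - 4997)) = 3/(-8 + (-32 - 4997)) = 3/(-8 - 5029) = 3/(-5037) = 3*(-1/5037) = -1/1679 ≈ -0.00059559)
W = 7021 (W = 3 - 22*(-319) = 3 - 1*(-7018) = 3 + 7018 = 7021)
(26537 + W) + R = (26537 + 7021) - 1/1679 = 33558 - 1/1679 = 56343881/1679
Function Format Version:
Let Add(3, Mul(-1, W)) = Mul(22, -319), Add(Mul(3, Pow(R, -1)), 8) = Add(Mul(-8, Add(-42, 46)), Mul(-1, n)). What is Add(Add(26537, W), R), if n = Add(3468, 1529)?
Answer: Rational(56343881, 1679) ≈ 33558.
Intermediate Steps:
n = 4997
R = Rational(-1, 1679) (R = Mul(3, Pow(Add(-8, Add(Mul(-8, Add(-42, 46)), Mul(-1, 4997))), -1)) = Mul(3, Pow(Add(-8, Add(Mul(-8, 4), -4997)), -1)) = Mul(3, Pow(Add(-8, Add(-32, -4997)), -1)) = Mul(3, Pow(Add(-8, -5029), -1)) = Mul(3, Pow(-5037, -1)) = Mul(3, Rational(-1, 5037)) = Rational(-1, 1679) ≈ -0.00059559)
W = 7021 (W = Add(3, Mul(-1, Mul(22, -319))) = Add(3, Mul(-1, -7018)) = Add(3, 7018) = 7021)
Add(Add(26537, W), R) = Add(Add(26537, 7021), Rational(-1, 1679)) = Add(33558, Rational(-1, 1679)) = Rational(56343881, 1679)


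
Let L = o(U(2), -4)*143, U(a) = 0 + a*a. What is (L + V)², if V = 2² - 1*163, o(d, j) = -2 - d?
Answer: 1034289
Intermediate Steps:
U(a) = a² (U(a) = 0 + a² = a²)
L = -858 (L = (-2 - 1*2²)*143 = (-2 - 1*4)*143 = (-2 - 4)*143 = -6*143 = -858)
V = -159 (V = 4 - 163 = -159)
(L + V)² = (-858 - 159)² = (-1017)² = 1034289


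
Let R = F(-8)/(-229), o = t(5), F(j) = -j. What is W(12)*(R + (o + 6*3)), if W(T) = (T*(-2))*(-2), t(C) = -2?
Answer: 175488/229 ≈ 766.32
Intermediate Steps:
W(T) = 4*T (W(T) = -2*T*(-2) = 4*T)
o = -2
R = -8/229 (R = -1*(-8)/(-229) = 8*(-1/229) = -8/229 ≈ -0.034935)
W(12)*(R + (o + 6*3)) = (4*12)*(-8/229 + (-2 + 6*3)) = 48*(-8/229 + (-2 + 18)) = 48*(-8/229 + 16) = 48*(3656/229) = 175488/229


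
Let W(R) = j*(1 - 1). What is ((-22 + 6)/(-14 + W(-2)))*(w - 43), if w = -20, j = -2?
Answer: -72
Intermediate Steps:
W(R) = 0 (W(R) = -2*(1 - 1) = -2*0 = 0)
((-22 + 6)/(-14 + W(-2)))*(w - 43) = ((-22 + 6)/(-14 + 0))*(-20 - 43) = -16/(-14)*(-63) = -16*(-1/14)*(-63) = (8/7)*(-63) = -72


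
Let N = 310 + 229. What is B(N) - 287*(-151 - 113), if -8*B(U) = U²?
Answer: 315623/8 ≈ 39453.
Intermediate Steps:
N = 539
B(U) = -U²/8
B(N) - 287*(-151 - 113) = -⅛*539² - 287*(-151 - 113) = -⅛*290521 - 287*(-264) = -290521/8 + 75768 = 315623/8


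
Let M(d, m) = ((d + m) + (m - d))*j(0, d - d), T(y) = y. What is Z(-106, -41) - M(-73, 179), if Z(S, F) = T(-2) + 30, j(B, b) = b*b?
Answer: 28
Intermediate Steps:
j(B, b) = b²
Z(S, F) = 28 (Z(S, F) = -2 + 30 = 28)
M(d, m) = 0 (M(d, m) = ((d + m) + (m - d))*(d - d)² = (2*m)*0² = (2*m)*0 = 0)
Z(-106, -41) - M(-73, 179) = 28 - 1*0 = 28 + 0 = 28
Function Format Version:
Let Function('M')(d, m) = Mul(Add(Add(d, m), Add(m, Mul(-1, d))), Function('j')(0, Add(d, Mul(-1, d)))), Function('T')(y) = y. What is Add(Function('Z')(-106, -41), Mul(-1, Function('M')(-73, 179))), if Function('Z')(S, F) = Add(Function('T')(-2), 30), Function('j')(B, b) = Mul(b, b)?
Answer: 28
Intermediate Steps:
Function('j')(B, b) = Pow(b, 2)
Function('Z')(S, F) = 28 (Function('Z')(S, F) = Add(-2, 30) = 28)
Function('M')(d, m) = 0 (Function('M')(d, m) = Mul(Add(Add(d, m), Add(m, Mul(-1, d))), Pow(Add(d, Mul(-1, d)), 2)) = Mul(Mul(2, m), Pow(0, 2)) = Mul(Mul(2, m), 0) = 0)
Add(Function('Z')(-106, -41), Mul(-1, Function('M')(-73, 179))) = Add(28, Mul(-1, 0)) = Add(28, 0) = 28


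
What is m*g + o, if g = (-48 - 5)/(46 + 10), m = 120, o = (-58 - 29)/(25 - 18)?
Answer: -126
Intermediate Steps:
o = -87/7 ≈ -12.429
g = -53/56 ≈ -0.94643
m*g + o = 120*(-53/56) - 87/7 = -795/7 - 87/7 = -126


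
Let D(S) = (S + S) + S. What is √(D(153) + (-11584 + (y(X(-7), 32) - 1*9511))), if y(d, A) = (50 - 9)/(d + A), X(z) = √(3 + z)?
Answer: √(-5451611472 - 21074*I)/514 ≈ 0.00027765 - 143.65*I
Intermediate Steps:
D(S) = 3*S (D(S) = 2*S + S = 3*S)
y(d, A) = 41/(A + d)
√(D(153) + (-11584 + (y(X(-7), 32) - 1*9511))) = √(3*153 + (-11584 + (41/(32 + √(3 - 7)) - 1*9511))) = √(459 + (-11584 + (41/(32 + √(-4)) - 9511))) = √(459 + (-11584 + (41/(32 + 2*I) - 9511))) = √(459 + (-11584 + (41*((32 - 2*I)/1028) - 9511))) = √(459 + (-11584 + (41*(32 - 2*I)/1028 - 9511))) = √(459 + (-11584 + (-9511 + 41*(32 - 2*I)/1028))) = √(459 + (-21095 + 41*(32 - 2*I)/1028)) = √(-20636 + 41*(32 - 2*I)/1028)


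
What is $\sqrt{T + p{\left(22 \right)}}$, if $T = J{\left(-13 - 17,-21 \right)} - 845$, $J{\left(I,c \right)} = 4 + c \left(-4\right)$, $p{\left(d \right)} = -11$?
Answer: $16 i \sqrt{3} \approx 27.713 i$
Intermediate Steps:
$J{\left(I,c \right)} = 4 - 4 c$
$T = -757$ ($T = \left(4 - -84\right) - 845 = \left(4 + 84\right) - 845 = 88 - 845 = -757$)
$\sqrt{T + p{\left(22 \right)}} = \sqrt{-757 - 11} = \sqrt{-768} = 16 i \sqrt{3}$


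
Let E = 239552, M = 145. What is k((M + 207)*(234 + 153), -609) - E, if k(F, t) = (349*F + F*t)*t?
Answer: 21569468608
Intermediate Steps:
k(F, t) = t*(349*F + F*t)
k((M + 207)*(234 + 153), -609) - E = ((145 + 207)*(234 + 153))*(-609)*(349 - 609) - 1*239552 = (352*387)*(-609)*(-260) - 239552 = 136224*(-609)*(-260) - 239552 = 21569708160 - 239552 = 21569468608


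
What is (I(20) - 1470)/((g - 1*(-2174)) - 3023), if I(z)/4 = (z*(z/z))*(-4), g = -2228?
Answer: 1790/3077 ≈ 0.58174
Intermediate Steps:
I(z) = -16*z (I(z) = 4*((z*(z/z))*(-4)) = 4*((z*1)*(-4)) = 4*(z*(-4)) = 4*(-4*z) = -16*z)
(I(20) - 1470)/((g - 1*(-2174)) - 3023) = (-16*20 - 1470)/((-2228 - 1*(-2174)) - 3023) = (-320 - 1470)/((-2228 + 2174) - 3023) = -1790/(-54 - 3023) = -1790/(-3077) = -1790*(-1/3077) = 1790/3077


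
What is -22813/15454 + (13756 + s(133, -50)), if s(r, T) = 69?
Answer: 213628737/15454 ≈ 13824.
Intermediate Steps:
-22813/15454 + (13756 + s(133, -50)) = -22813/15454 + (13756 + 69) = -22813*1/15454 + 13825 = -22813/15454 + 13825 = 213628737/15454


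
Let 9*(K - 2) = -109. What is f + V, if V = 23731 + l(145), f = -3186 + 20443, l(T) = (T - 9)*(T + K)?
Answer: 533996/9 ≈ 59333.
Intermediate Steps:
K = -91/9 (K = 2 + (⅑)*(-109) = 2 - 109/9 = -91/9 ≈ -10.111)
l(T) = (-9 + T)*(-91/9 + T) (l(T) = (T - 9)*(T - 91/9) = (-9 + T)*(-91/9 + T))
f = 17257
V = 378683/9 (V = 23731 + (91 + 145² - 172/9*145) = 23731 + (91 + 21025 - 24940/9) = 23731 + 165104/9 = 378683/9 ≈ 42076.)
f + V = 17257 + 378683/9 = 533996/9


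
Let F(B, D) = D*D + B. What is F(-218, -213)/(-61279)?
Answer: -45151/61279 ≈ -0.73681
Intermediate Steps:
F(B, D) = B + D² (F(B, D) = D² + B = B + D²)
F(-218, -213)/(-61279) = (-218 + (-213)²)/(-61279) = (-218 + 45369)*(-1/61279) = 45151*(-1/61279) = -45151/61279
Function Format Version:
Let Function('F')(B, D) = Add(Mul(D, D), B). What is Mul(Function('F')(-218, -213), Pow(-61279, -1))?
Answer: Rational(-45151, 61279) ≈ -0.73681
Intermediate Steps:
Function('F')(B, D) = Add(B, Pow(D, 2)) (Function('F')(B, D) = Add(Pow(D, 2), B) = Add(B, Pow(D, 2)))
Mul(Function('F')(-218, -213), Pow(-61279, -1)) = Mul(Add(-218, Pow(-213, 2)), Pow(-61279, -1)) = Mul(Add(-218, 45369), Rational(-1, 61279)) = Mul(45151, Rational(-1, 61279)) = Rational(-45151, 61279)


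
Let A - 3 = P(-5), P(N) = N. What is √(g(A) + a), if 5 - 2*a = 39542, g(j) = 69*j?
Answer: I*√79626/2 ≈ 141.09*I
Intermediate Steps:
A = -2 (A = 3 - 5 = -2)
a = -39537/2 (a = 5/2 - ½*39542 = 5/2 - 19771 = -39537/2 ≈ -19769.)
√(g(A) + a) = √(69*(-2) - 39537/2) = √(-138 - 39537/2) = √(-39813/2) = I*√79626/2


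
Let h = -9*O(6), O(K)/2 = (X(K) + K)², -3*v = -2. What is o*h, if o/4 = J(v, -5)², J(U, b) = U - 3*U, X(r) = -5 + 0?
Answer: -128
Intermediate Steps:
X(r) = -5
v = ⅔ (v = -⅓*(-2) = ⅔ ≈ 0.66667)
O(K) = 2*(-5 + K)²
J(U, b) = -2*U
h = -18 (h = -18*(-5 + 6)² = -18*1² = -18 ≈ -18.000)
o = 64/9 (o = 4*(-2*⅔)² = 4*(-4/3)² = 4*(16/9) = 64/9 ≈ 7.1111)
o*h = (64/9)*(-18) = -128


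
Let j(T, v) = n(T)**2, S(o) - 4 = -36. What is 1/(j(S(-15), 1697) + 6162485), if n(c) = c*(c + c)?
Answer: 1/10356789 ≈ 9.6555e-8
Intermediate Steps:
n(c) = 2*c**2 (n(c) = c*(2*c) = 2*c**2)
S(o) = -32 (S(o) = 4 - 36 = -32)
j(T, v) = 4*T**4 (j(T, v) = (2*T**2)**2 = 4*T**4)
1/(j(S(-15), 1697) + 6162485) = 1/(4*(-32)**4 + 6162485) = 1/(4*1048576 + 6162485) = 1/(4194304 + 6162485) = 1/10356789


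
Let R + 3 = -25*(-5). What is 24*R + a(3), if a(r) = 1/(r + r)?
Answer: 17569/6 ≈ 2928.2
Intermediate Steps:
a(r) = 1/(2*r)
R = 122 (R = -3 - 25*(-5) = -3 + 125 = 122)
24*R + a(3) = 24*122 + (½)/3 = 2928 + (½)*(⅓) = 2928 + ⅙ = 17569/6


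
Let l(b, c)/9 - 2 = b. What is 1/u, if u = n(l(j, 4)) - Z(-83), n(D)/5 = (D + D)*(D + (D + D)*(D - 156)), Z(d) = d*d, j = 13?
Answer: -1/7479139 ≈ -1.3371e-7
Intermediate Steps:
Z(d) = d²
l(b, c) = 18 + 9*b
n(D) = 10*D*(D + 2*D*(-156 + D)) (n(D) = 5*((D + D)*(D + (D + D)*(D - 156))) = 5*((2*D)*(D + (2*D)*(-156 + D))) = 5*((2*D)*(D + 2*D*(-156 + D))) = 5*(2*D*(D + 2*D*(-156 + D))) = 10*D*(D + 2*D*(-156 + D)))
u = -7479139 (u = (18 + 9*13)²*(-3110 + 20*(18 + 9*13)) - 1*(-83)² = (18 + 117)²*(-3110 + 20*(18 + 117)) - 1*6889 = 135²*(-3110 + 20*135) - 6889 = 18225*(-3110 + 2700) - 6889 = 18225*(-410) - 6889 = -7472250 - 6889 = -7479139)
1/u = 1/(-7479139) = -1/7479139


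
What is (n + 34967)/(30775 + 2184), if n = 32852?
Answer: 67819/32959 ≈ 2.0577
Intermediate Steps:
(n + 34967)/(30775 + 2184) = (32852 + 34967)/(30775 + 2184) = 67819/32959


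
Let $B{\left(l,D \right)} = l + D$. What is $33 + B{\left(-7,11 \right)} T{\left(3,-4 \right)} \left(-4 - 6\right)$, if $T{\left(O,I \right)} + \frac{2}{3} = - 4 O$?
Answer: $\frac{1619}{3} \approx 539.67$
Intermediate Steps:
$T{\left(O,I \right)} = - \frac{2}{3} - 4 O$
$B{\left(l,D \right)} = D + l$
$33 + B{\left(-7,11 \right)} T{\left(3,-4 \right)} \left(-4 - 6\right) = 33 + \left(11 - 7\right) \left(- \frac{2}{3} - 12\right) \left(-4 - 6\right) = 33 + 4 \left(- \frac{2}{3} - 12\right) \left(-10\right) = 33 + 4 \left(\left(- \frac{38}{3}\right) \left(-10\right)\right) = 33 + 4 \cdot \frac{380}{3} = 33 + \frac{1520}{3} = \frac{1619}{3}$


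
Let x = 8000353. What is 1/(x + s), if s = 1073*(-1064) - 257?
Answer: 1/6858424 ≈ 1.4581e-7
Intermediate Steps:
s = -1141929 (s = -1141672 - 257 = -1141929)
1/(x + s) = 1/(8000353 - 1141929) = 1/6858424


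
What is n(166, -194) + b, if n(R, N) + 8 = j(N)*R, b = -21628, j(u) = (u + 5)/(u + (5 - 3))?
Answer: -687123/32 ≈ -21473.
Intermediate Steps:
j(u) = (5 + u)/(2 + u) (j(u) = (5 + u)/(u + 2) = (5 + u)/(2 + u))
n(R, N) = -8 + R*(5 + N)/(2 + N) (n(R, N) = -8 + ((5 + N)/(2 + N))*R = -8 + R*(5 + N)/(2 + N))
n(166, -194) + b = (-16 - 8*(-194) + 166*(5 - 194))/(2 - 194) - 21628 = (-16 + 1552 + 166*(-189))/(-192) - 21628 = -(-16 + 1552 - 31374)/192 - 21628 = -1/192*(-29838) - 21628 = 4973/32 - 21628 = -687123/32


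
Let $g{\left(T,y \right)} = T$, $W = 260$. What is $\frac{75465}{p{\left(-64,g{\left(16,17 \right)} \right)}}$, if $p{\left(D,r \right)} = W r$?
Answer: $\frac{1161}{64} \approx 18.141$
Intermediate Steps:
$p{\left(D,r \right)} = 260 r$
$\frac{75465}{p{\left(-64,g{\left(16,17 \right)} \right)}} = \frac{75465}{260 \cdot 16} = \frac{75465}{4160} = 75465 \cdot \frac{1}{4160} = \frac{1161}{64}$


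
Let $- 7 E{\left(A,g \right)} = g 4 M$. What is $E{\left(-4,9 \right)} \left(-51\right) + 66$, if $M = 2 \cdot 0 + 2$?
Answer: $\frac{4134}{7} \approx 590.57$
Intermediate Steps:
$M = 2$ ($M = 0 + 2 = 2$)
$E{\left(A,g \right)} = - \frac{8 g}{7}$ ($E{\left(A,g \right)} = - \frac{g 4 \cdot 2}{7} = - \frac{4 g 2}{7} = - \frac{8 g}{7}$)
$E{\left(-4,9 \right)} \left(-51\right) + 66 = \left(- \frac{8}{7}\right) 9 \left(-51\right) + 66 = \left(- \frac{72}{7}\right) \left(-51\right) + 66 = \frac{3672}{7} + 66 = \frac{4134}{7}$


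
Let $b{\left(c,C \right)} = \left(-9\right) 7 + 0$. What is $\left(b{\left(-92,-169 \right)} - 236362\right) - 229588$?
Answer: $-466013$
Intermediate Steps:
$b{\left(c,C \right)} = -63$ ($b{\left(c,C \right)} = -63 + 0 = -63$)
$\left(b{\left(-92,-169 \right)} - 236362\right) - 229588 = \left(-63 - 236362\right) - 229588 = -236425 - 229588 = -466013$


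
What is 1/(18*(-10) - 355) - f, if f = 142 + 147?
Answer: -154616/535 ≈ -289.00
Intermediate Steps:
f = 289
1/(18*(-10) - 355) - f = 1/(18*(-10) - 355) - 1*289 = 1/(-180 - 355) - 289 = 1/(-535) - 289 = -1/535 - 289 = -154616/535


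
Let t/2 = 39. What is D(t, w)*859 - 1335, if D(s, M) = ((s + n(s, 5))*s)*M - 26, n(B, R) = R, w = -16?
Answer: -89002325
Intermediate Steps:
t = 78 (t = 2*39 = 78)
D(s, M) = -26 + M*s*(5 + s) (D(s, M) = ((s + 5)*s)*M - 26 = ((5 + s)*s)*M - 26 = (s*(5 + s))*M - 26 = M*s*(5 + s) - 26 = -26 + M*s*(5 + s))
D(t, w)*859 - 1335 = (-26 - 16*78² + 5*(-16)*78)*859 - 1335 = (-26 - 16*6084 - 6240)*859 - 1335 = (-26 - 97344 - 6240)*859 - 1335 = -103610*859 - 1335 = -89000990 - 1335 = -89002325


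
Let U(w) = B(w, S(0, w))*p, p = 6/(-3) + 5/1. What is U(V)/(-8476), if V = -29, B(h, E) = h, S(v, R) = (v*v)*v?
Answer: 87/8476 ≈ 0.010264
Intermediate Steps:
S(v, R) = v**3 (S(v, R) = v**2*v = v**3)
p = 3 (p = 6*(-1/3) + 5*1 = -2 + 5 = 3)
U(w) = 3*w (U(w) = w*3 = 3*w)
U(V)/(-8476) = (3*(-29))/(-8476) = -87*(-1/8476) = 87/8476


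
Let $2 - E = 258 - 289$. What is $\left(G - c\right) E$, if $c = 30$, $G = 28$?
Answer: $-66$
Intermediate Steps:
$E = 33$ ($E = 2 - \left(258 - 289\right) = 2 - -31 = 2 + 31 = 33$)
$\left(G - c\right) E = \left(28 - 30\right) 33 = \left(-2\right) 33 = -66$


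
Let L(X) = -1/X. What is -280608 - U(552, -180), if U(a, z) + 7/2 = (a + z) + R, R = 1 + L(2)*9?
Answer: -280973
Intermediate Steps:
R = -7/2 (R = 1 - 1/2*9 = 1 - 1*½*9 = 1 - ½*9 = 1 - 9/2 = -7/2 ≈ -3.5000)
U(a, z) = -7 + a + z (U(a, z) = -7/2 + ((a + z) - 7/2) = -7/2 + (-7/2 + a + z) = -7 + a + z)
-280608 - U(552, -180) = -280608 - (-7 + 552 - 180) = -280608 - 1*365 = -280608 - 365 = -280973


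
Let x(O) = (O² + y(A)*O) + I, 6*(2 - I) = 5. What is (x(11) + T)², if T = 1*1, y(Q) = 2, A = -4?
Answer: 758641/36 ≈ 21073.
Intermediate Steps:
I = 7/6 (I = 2 - ⅙*5 = 2 - ⅚ = 7/6 ≈ 1.1667)
x(O) = 7/6 + O² + 2*O (x(O) = (O² + 2*O) + 7/6 = 7/6 + O² + 2*O)
T = 1
(x(11) + T)² = ((7/6 + 11² + 2*11) + 1)² = ((7/6 + 121 + 22) + 1)² = (865/6 + 1)² = (871/6)² = 758641/36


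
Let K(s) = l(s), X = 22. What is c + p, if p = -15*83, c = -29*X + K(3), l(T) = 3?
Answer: -1880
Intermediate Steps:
K(s) = 3
c = -635 (c = -29*22 + 3 = -638 + 3 = -635)
p = -1245
c + p = -635 - 1245 = -1880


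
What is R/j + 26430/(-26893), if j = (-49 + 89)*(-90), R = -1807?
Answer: -46552349/96814800 ≈ -0.48084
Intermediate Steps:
j = -3600 (j = 40*(-90) = -3600)
R/j + 26430/(-26893) = -1807/(-3600) + 26430/(-26893) = -1807*(-1/3600) + 26430*(-1/26893) = 1807/3600 - 26430/26893 = -46552349/96814800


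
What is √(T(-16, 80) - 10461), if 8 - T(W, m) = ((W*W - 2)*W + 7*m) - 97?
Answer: 2*I*√1713 ≈ 82.777*I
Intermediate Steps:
T(W, m) = 105 - 7*m - W*(-2 + W²) (T(W, m) = 8 - (((W*W - 2)*W + 7*m) - 97) = 8 - (((W² - 2)*W + 7*m) - 97) = 8 - (((-2 + W²)*W + 7*m) - 97) = 8 - ((W*(-2 + W²) + 7*m) - 97) = 8 - ((7*m + W*(-2 + W²)) - 97) = 8 - (-97 + 7*m + W*(-2 + W²)) = 8 + (97 - 7*m - W*(-2 + W²)) = 105 - 7*m - W*(-2 + W²))
√(T(-16, 80) - 10461) = √((105 - 1*(-16)³ - 7*80 + 2*(-16)) - 10461) = √((105 - 1*(-4096) - 560 - 32) - 10461) = √((105 + 4096 - 560 - 32) - 10461) = √(3609 - 10461) = √(-6852) = 2*I*√1713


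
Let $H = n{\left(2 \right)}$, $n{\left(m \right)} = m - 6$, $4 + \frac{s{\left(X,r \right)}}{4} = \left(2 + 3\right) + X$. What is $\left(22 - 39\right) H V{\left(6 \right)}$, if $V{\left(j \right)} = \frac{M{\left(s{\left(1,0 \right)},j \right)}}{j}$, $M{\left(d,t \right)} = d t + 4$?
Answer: $\frac{1768}{3} \approx 589.33$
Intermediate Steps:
$s{\left(X,r \right)} = 4 + 4 X$ ($s{\left(X,r \right)} = -16 + 4 \left(\left(2 + 3\right) + X\right) = -16 + 4 \left(5 + X\right) = -16 + \left(20 + 4 X\right) = 4 + 4 X$)
$M{\left(d,t \right)} = 4 + d t$
$V{\left(j \right)} = \frac{4 + 8 j}{j}$ ($V{\left(j \right)} = \frac{4 + \left(4 + 4 \cdot 1\right) j}{j} = \frac{4 + \left(4 + 4\right) j}{j} = \frac{4 + 8 j}{j}$)
$n{\left(m \right)} = -6 + m$
$H = -4$ ($H = -6 + 2 = -4$)
$\left(22 - 39\right) H V{\left(6 \right)} = \left(22 - 39\right) \left(-4\right) \left(8 + \frac{4}{6}\right) = \left(22 - 39\right) \left(-4\right) \left(8 + 4 \cdot \frac{1}{6}\right) = \left(-17\right) \left(-4\right) \left(8 + \frac{2}{3}\right) = 68 \cdot \frac{26}{3} = \frac{1768}{3}$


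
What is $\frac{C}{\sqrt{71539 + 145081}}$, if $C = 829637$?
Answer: $\frac{829637 \sqrt{54155}}{108310} \approx 1782.5$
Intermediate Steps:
$\frac{C}{\sqrt{71539 + 145081}} = \frac{829637}{\sqrt{71539 + 145081}} = \frac{829637}{\sqrt{216620}} = \frac{829637}{2 \sqrt{54155}} = 829637 \frac{\sqrt{54155}}{108310} = \frac{829637 \sqrt{54155}}{108310}$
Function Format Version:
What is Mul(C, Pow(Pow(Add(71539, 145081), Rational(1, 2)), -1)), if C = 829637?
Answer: Mul(Rational(829637, 108310), Pow(54155, Rational(1, 2))) ≈ 1782.5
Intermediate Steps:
Mul(C, Pow(Pow(Add(71539, 145081), Rational(1, 2)), -1)) = Mul(829637, Pow(Pow(Add(71539, 145081), Rational(1, 2)), -1)) = Mul(829637, Pow(Pow(216620, Rational(1, 2)), -1)) = Mul(829637, Pow(Mul(2, Pow(54155, Rational(1, 2))), -1)) = Mul(829637, Mul(Rational(1, 108310), Pow(54155, Rational(1, 2)))) = Mul(Rational(829637, 108310), Pow(54155, Rational(1, 2)))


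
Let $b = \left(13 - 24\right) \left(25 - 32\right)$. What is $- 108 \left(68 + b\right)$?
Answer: $-15660$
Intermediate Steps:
$b = 77$ ($b = \left(-11\right) \left(-7\right) = 77$)
$- 108 \left(68 + b\right) = - 108 \left(68 + 77\right) = \left(-108\right) 145 = -15660$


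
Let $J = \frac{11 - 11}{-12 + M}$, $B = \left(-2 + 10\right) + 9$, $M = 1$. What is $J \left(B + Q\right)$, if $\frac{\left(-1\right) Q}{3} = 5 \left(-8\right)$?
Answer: $0$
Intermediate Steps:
$Q = 120$ ($Q = - 3 \cdot 5 \left(-8\right) = \left(-3\right) \left(-40\right) = 120$)
$B = 17$ ($B = 8 + 9 = 17$)
$J = 0$ ($J = \frac{11 - 11}{-12 + 1} = \frac{0}{-11} = 0 \left(- \frac{1}{11}\right) = 0$)
$J \left(B + Q\right) = 0 \left(17 + 120\right) = 0 \cdot 137 = 0$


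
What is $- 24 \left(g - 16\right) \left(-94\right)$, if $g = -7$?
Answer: $-51888$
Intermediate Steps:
$- 24 \left(g - 16\right) \left(-94\right) = - 24 \left(-7 - 16\right) \left(-94\right) = \left(-24\right) \left(-23\right) \left(-94\right) = 552 \left(-94\right) = -51888$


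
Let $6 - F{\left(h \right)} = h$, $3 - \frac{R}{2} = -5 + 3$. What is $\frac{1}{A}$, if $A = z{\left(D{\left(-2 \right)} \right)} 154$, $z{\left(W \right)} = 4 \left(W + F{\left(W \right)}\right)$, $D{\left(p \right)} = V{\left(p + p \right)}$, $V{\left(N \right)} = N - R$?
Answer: $\frac{1}{3696} \approx 0.00027056$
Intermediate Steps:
$R = 10$ ($R = 6 - 2 \left(-5 + 3\right) = 6 - -4 = 6 + 4 = 10$)
$V{\left(N \right)} = -10 + N$ ($V{\left(N \right)} = N - 10 = -10 + N$)
$D{\left(p \right)} = -10 + 2 p$ ($D{\left(p \right)} = -10 + \left(p + p\right) = -10 + 2 p$)
$F{\left(h \right)} = 6 - h$
$z{\left(W \right)} = 24$ ($z{\left(W \right)} = 4 \left(W - \left(-6 + W\right)\right) = 4 \cdot 6 = 24$)
$A = 3696$ ($A = 24 \cdot 154 = 3696$)
$\frac{1}{A} = \frac{1}{3696}$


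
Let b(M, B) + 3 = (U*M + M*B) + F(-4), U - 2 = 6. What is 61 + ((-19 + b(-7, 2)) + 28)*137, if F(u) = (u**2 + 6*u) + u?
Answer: -10351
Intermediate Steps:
U = 8 (U = 2 + 6 = 8)
F(u) = u**2 + 7*u
b(M, B) = -15 + 8*M + B*M (b(M, B) = -3 + ((8*M + M*B) - 4*(7 - 4)) = -3 + ((8*M + B*M) - 4*3) = -3 + ((8*M + B*M) - 12) = -3 + (-12 + 8*M + B*M) = -15 + 8*M + B*M)
61 + ((-19 + b(-7, 2)) + 28)*137 = 61 + ((-19 + (-15 + 8*(-7) + 2*(-7))) + 28)*137 = 61 + ((-19 + (-15 - 56 - 14)) + 28)*137 = 61 + ((-19 - 85) + 28)*137 = 61 + (-104 + 28)*137 = 61 - 76*137 = 61 - 10412 = -10351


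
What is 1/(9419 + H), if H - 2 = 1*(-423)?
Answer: 1/8998 ≈ 0.00011114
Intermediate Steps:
H = -421 (H = 2 + 1*(-423) = 2 - 423 = -421)
1/(9419 + H) = 1/(9419 - 421) = 1/8998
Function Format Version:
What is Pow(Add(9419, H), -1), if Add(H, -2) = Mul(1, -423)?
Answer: Rational(1, 8998) ≈ 0.00011114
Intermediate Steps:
H = -421 (H = Add(2, Mul(1, -423)) = Add(2, -423) = -421)
Pow(Add(9419, H), -1) = Pow(Add(9419, -421), -1) = Pow(8998, -1) = Rational(1, 8998)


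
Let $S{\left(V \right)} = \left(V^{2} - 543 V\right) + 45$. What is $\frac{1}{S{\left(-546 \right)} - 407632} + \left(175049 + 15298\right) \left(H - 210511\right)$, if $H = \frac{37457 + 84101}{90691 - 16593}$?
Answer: $- \frac{277620671171438603491}{6928422343} \approx -4.007 \cdot 10^{10}$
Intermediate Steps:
$H = \frac{60779}{37049}$ ($H = \frac{121558}{74098} = 121558 \cdot \frac{1}{74098} = \frac{60779}{37049} \approx 1.6405$)
$S{\left(V \right)} = 45 + V^{2} - 543 V$
$\frac{1}{S{\left(-546 \right)} - 407632} + \left(175049 + 15298\right) \left(H - 210511\right) = \frac{1}{\left(45 + \left(-546\right)^{2} - -296478\right) - 407632} + \left(175049 + 15298\right) \left(\frac{60779}{37049} - 210511\right) = \frac{1}{\left(45 + 298116 + 296478\right) - 407632} + 190347 \left(- \frac{7799161260}{37049}\right) = \frac{1}{594639 - 407632} - \frac{1484546948357220}{37049} = \frac{1}{187007} - \frac{1484546948357220}{37049} = - \frac{277620671171438603491}{6928422343}$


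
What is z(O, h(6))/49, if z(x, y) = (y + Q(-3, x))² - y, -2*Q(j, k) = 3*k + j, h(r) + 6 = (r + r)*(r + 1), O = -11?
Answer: 9138/49 ≈ 186.49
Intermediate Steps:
h(r) = -6 + 2*r*(1 + r) (h(r) = -6 + (r + r)*(r + 1) = -6 + (2*r)*(1 + r) = -6 + 2*r*(1 + r))
Q(j, k) = -3*k/2 - j/2 (Q(j, k) = -(3*k + j)/2 = -(j + 3*k)/2 = -3*k/2 - j/2)
z(x, y) = (3/2 + y - 3*x/2)² - y (z(x, y) = (y + (-3*x/2 - ½*(-3)))² - y = (y + (-3*x/2 + 3/2))² - y = (y + (3/2 - 3*x/2))² - y = (3/2 + y - 3*x/2)² - y)
z(O, h(6))/49 = (-(-6 + 2*6 + 2*6²) + (3 - 3*(-11) + 2*(-6 + 2*6 + 2*6²))²/4)/49 = (-(-6 + 12 + 2*36) + (3 + 33 + 2*(-6 + 12 + 2*36))²/4)*(1/49) = (-(-6 + 12 + 72) + (3 + 33 + 2*(-6 + 12 + 72))²/4)*(1/49) = (-1*78 + (3 + 33 + 2*78)²/4)*(1/49) = (-78 + (3 + 33 + 156)²/4)*(1/49) = (-78 + (¼)*192²)*(1/49) = (-78 + (¼)*36864)*(1/49) = (-78 + 9216)*(1/49) = 9138*(1/49) = 9138/49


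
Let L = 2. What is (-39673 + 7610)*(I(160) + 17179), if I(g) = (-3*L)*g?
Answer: -520029797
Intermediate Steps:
I(g) = -6*g (I(g) = (-3*2)*g = -6*g)
(-39673 + 7610)*(I(160) + 17179) = (-39673 + 7610)*(-6*160 + 17179) = -32063*(-960 + 17179) = -32063*16219 = -520029797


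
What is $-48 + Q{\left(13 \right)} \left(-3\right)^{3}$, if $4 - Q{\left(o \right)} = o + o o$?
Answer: $4758$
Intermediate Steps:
$Q{\left(o \right)} = 4 - o - o^{2}$ ($Q{\left(o \right)} = 4 - \left(o + o o\right) = 4 - \left(o + o^{2}\right) = 4 - o - o^{2}$)
$-48 + Q{\left(13 \right)} \left(-3\right)^{3} = -48 + \left(4 - 13 - 13^{2}\right) \left(-3\right)^{3} = -48 + \left(4 - 13 - 169\right) \left(-27\right) = -48 - -4806 = -48 + 4806 = 4758$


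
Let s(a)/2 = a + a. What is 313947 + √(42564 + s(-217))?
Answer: 313947 + 4*√2606 ≈ 3.1415e+5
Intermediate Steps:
s(a) = 4*a (s(a) = 2*(a + a) = 2*(2*a) = 4*a)
313947 + √(42564 + s(-217)) = 313947 + √(42564 + 4*(-217)) = 313947 + √(42564 - 868) = 313947 + √41696 = 313947 + 4*√2606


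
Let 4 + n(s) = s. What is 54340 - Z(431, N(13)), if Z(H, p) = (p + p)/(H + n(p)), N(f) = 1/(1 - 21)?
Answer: 464009262/8539 ≈ 54340.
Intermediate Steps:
n(s) = -4 + s
N(f) = -1/20 (N(f) = 1/(-20) = -1/20)
Z(H, p) = 2*p/(-4 + H + p) (Z(H, p) = (p + p)/(H + (-4 + p)) = (2*p)/(-4 + H + p) = 2*p/(-4 + H + p))
54340 - Z(431, N(13)) = 54340 - 2*(-1)/(20*(-4 + 431 - 1/20)) = 54340 - 2*(-1)/(20*8539/20) = 54340 - 2*(-1)*20/(20*8539) = 54340 - 1*(-2/8539) = 54340 + 2/8539 = 464009262/8539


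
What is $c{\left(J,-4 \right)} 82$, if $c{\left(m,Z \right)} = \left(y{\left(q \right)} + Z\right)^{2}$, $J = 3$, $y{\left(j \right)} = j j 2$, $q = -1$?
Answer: $328$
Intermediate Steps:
$y{\left(j \right)} = 2 j^{2}$ ($y{\left(j \right)} = j^{2} \cdot 2 = 2 j^{2}$)
$c{\left(m,Z \right)} = \left(2 + Z\right)^{2}$ ($c{\left(m,Z \right)} = \left(2 \left(-1\right)^{2} + Z\right)^{2} = \left(2 \cdot 1 + Z\right)^{2} = \left(2 + Z\right)^{2}$)
$c{\left(J,-4 \right)} 82 = \left(2 - 4\right)^{2} \cdot 82 = \left(-2\right)^{2} \cdot 82 = 4 \cdot 82 = 328$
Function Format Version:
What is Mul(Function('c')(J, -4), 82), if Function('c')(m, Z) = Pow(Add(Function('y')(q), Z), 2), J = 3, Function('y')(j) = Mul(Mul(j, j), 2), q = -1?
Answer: 328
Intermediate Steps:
Function('y')(j) = Mul(2, Pow(j, 2)) (Function('y')(j) = Mul(Pow(j, 2), 2) = Mul(2, Pow(j, 2)))
Function('c')(m, Z) = Pow(Add(2, Z), 2) (Function('c')(m, Z) = Pow(Add(Mul(2, Pow(-1, 2)), Z), 2) = Pow(Add(Mul(2, 1), Z), 2) = Pow(Add(2, Z), 2))
Mul(Function('c')(J, -4), 82) = Mul(Pow(Add(2, -4), 2), 82) = Mul(Pow(-2, 2), 82) = Mul(4, 82) = 328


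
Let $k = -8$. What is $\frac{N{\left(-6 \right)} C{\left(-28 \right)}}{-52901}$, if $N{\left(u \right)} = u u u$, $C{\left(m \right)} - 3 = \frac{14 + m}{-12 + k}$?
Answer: $\frac{3996}{264505} \approx 0.015107$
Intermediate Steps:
$C{\left(m \right)} = \frac{23}{10} - \frac{m}{20}$ ($C{\left(m \right)} = 3 + \frac{14 + m}{-12 - 8} = 3 + \frac{14 + m}{-20} = 3 + \left(14 + m\right) \left(- \frac{1}{20}\right) = 3 - \left(\frac{7}{10} + \frac{m}{20}\right) = \frac{23}{10} - \frac{m}{20}$)
$N{\left(u \right)} = u^{3}$ ($N{\left(u \right)} = u^{2} u = u^{3}$)
$\frac{N{\left(-6 \right)} C{\left(-28 \right)}}{-52901} = \frac{\left(-6\right)^{3} \left(\frac{23}{10} - - \frac{7}{5}\right)}{-52901} = - 216 \left(\frac{23}{10} + \frac{7}{5}\right) \left(- \frac{1}{52901}\right) = \left(-216\right) \frac{37}{10} \left(- \frac{1}{52901}\right) = \left(- \frac{3996}{5}\right) \left(- \frac{1}{52901}\right) = \frac{3996}{264505}$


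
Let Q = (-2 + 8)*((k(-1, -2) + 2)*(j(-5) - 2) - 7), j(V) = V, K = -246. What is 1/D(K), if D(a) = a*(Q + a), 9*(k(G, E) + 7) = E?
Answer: 1/16892 ≈ 5.9200e-5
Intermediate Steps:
k(G, E) = -7 + E/9
Q = 532/3 (Q = (-2 + 8)*(((-7 + (1/9)*(-2)) + 2)*(-5 - 2) - 7) = 6*(((-7 - 2/9) + 2)*(-7) - 7) = 6*((-65/9 + 2)*(-7) - 7) = 6*(-47/9*(-7) - 7) = 6*(329/9 - 7) = 6*(266/9) = 532/3 ≈ 177.33)
D(a) = a*(532/3 + a)
1/D(K) = 1/((1/3)*(-246)*(532 + 3*(-246))) = 1/((1/3)*(-246)*(532 - 738)) = 1/((1/3)*(-246)*(-206)) = 1/16892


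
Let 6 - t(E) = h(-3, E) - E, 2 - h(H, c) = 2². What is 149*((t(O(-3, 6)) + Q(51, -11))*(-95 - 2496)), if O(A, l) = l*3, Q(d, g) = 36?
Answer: -23935658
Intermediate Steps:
O(A, l) = 3*l
h(H, c) = -2 (h(H, c) = 2 - 1*2² = 2 - 1*4 = 2 - 4 = -2)
t(E) = 8 + E (t(E) = 6 - (-2 - E) = 6 + (2 + E) = 8 + E)
149*((t(O(-3, 6)) + Q(51, -11))*(-95 - 2496)) = 149*(((8 + 3*6) + 36)*(-95 - 2496)) = 149*(((8 + 18) + 36)*(-2591)) = 149*((26 + 36)*(-2591)) = 149*(62*(-2591)) = 149*(-160642) = -23935658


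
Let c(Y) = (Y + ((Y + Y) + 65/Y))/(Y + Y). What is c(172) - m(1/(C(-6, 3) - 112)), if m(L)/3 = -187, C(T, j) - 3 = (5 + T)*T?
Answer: 33282065/59168 ≈ 562.50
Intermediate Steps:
C(T, j) = 3 + T*(5 + T) (C(T, j) = 3 + (5 + T)*T = 3 + T*(5 + T))
m(L) = -561 (m(L) = 3*(-187) = -561)
c(Y) = (3*Y + 65/Y)/(2*Y) (c(Y) = (Y + (2*Y + 65/Y))/((2*Y)) = (3*Y + 65/Y)*(1/(2*Y)) = (3*Y + 65/Y)/(2*Y))
c(172) - m(1/(C(-6, 3) - 112)) = (3/2 + (65/2)/172**2) - 1*(-561) = (3/2 + (65/2)*(1/29584)) + 561 = (3/2 + 65/59168) + 561 = 88817/59168 + 561 = 33282065/59168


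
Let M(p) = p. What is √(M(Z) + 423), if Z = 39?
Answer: √462 ≈ 21.494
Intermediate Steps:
√(M(Z) + 423) = √(39 + 423) = √462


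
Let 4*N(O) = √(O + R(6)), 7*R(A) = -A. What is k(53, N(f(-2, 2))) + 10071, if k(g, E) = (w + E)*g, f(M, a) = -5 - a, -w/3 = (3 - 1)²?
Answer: 9435 + 53*I*√385/28 ≈ 9435.0 + 37.141*I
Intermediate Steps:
w = -12 (w = -3*(3 - 1)² = -3*2² = -3*4 = -12)
R(A) = -A/7 (R(A) = (-A)/7 = -A/7)
N(O) = √(-6/7 + O)/4 (N(O) = √(O - ⅐*6)/4 = √(O - 6/7)/4 = √(-6/7 + O)/4)
k(g, E) = g*(-12 + E) (k(g, E) = (-12 + E)*g = g*(-12 + E))
k(53, N(f(-2, 2))) + 10071 = 53*(-12 + √(-42 + 49*(-5 - 1*2))/28) + 10071 = 53*(-12 + √(-42 + 49*(-5 - 2))/28) + 10071 = 53*(-12 + √(-42 + 49*(-7))/28) + 10071 = 53*(-12 + √(-42 - 343)/28) + 10071 = 53*(-12 + √(-385)/28) + 10071 = 53*(-12 + (I*√385)/28) + 10071 = 53*(-12 + I*√385/28) + 10071 = (-636 + 53*I*√385/28) + 10071 = 9435 + 53*I*√385/28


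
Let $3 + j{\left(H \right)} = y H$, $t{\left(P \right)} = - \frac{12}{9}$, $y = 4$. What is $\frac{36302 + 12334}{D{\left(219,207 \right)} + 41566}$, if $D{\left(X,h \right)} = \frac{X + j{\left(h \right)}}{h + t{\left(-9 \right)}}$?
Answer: $\frac{15004206}{12824677} \approx 1.1699$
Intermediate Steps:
$t{\left(P \right)} = - \frac{4}{3}$ ($t{\left(P \right)} = \left(-12\right) \frac{1}{9} = - \frac{4}{3}$)
$j{\left(H \right)} = -3 + 4 H$
$D{\left(X,h \right)} = \frac{-3 + X + 4 h}{- \frac{4}{3} + h}$ ($D{\left(X,h \right)} = \frac{X + \left(-3 + 4 h\right)}{h - \frac{4}{3}} = \frac{-3 + X + 4 h}{- \frac{4}{3} + h}$)
$\frac{36302 + 12334}{D{\left(219,207 \right)} + 41566} = \frac{36302 + 12334}{\frac{3 \left(-3 + 219 + 4 \cdot 207\right)}{-4 + 3 \cdot 207} + 41566} = \frac{48636}{\frac{3 \left(-3 + 219 + 828\right)}{-4 + 621} + 41566} = \frac{48636}{3 \cdot \frac{1}{617} \cdot 1044 + 41566} = \frac{48636}{\frac{3132}{617} + 41566} = \frac{48636}{\frac{25649354}{617}} = 48636 \cdot \frac{617}{25649354} = \frac{15004206}{12824677}$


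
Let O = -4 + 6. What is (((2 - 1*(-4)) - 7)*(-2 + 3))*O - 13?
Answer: -15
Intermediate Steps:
O = 2
(((2 - 1*(-4)) - 7)*(-2 + 3))*O - 13 = (((2 - 1*(-4)) - 7)*(-2 + 3))*2 - 13 = (((2 + 4) - 7)*1)*2 - 13 = ((6 - 7)*1)*2 - 13 = -1*1*2 - 13 = -1*2 - 13 = -2 - 13 = -15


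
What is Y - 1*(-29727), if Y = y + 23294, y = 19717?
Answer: 72738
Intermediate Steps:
Y = 43011 (Y = 19717 + 23294 = 43011)
Y - 1*(-29727) = 43011 - 1*(-29727) = 43011 + 29727 = 72738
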